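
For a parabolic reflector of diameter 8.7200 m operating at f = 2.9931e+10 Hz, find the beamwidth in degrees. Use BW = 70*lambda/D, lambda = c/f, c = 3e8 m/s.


lambda = c / f = 3.0000e+08 / 2.9931e+10 = 0.01002305 m
BW = 70 * 0.01002305 / 8.7200 = 0.08046 deg

0.08046 deg


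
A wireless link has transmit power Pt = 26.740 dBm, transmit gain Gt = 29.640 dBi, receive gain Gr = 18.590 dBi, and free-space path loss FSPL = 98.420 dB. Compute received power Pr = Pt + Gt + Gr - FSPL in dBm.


Pr = 26.740 + 29.640 + 18.590 - 98.420 = -23.45 dBm

-23.45 dBm


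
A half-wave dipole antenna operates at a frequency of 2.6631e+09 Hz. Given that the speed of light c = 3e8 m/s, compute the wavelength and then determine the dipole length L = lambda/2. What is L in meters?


lambda = c / f = 3.0000e+08 / 2.6631e+09 = 0.1126507 m
L = lambda / 2 = 0.1126507 / 2 = 0.05633 m

0.05633 m


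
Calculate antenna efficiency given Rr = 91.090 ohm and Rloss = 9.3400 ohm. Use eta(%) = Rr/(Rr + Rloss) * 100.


eta = 91.090 / (91.090 + 9.3400) * 100 = 90.70%

90.70%


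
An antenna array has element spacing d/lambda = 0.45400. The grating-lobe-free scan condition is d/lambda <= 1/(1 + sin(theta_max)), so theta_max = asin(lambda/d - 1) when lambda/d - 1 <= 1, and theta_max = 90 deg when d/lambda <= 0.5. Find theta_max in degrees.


lambda/d - 1 = 1/0.45400 - 1 = 1.202643 >= 1
d/lambda <= 0.5, so the array can scan to endfire without grating lobes: theta_max = 90 deg

90 deg


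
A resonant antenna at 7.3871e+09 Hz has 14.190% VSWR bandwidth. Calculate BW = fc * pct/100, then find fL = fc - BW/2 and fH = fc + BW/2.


BW = 7.3871e+09 * 14.190/100 = 1.048229e+09 Hz
fL = 7.3871e+09 - 1.048229e+09/2 = 6.863e+09 Hz
fH = 7.3871e+09 + 1.048229e+09/2 = 7.911e+09 Hz

BW=1.048e+09 Hz, fL=6.863e+09 Hz, fH=7.911e+09 Hz


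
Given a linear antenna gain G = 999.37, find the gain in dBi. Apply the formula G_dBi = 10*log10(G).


G_dBi = 10 * log10(999.37) = 30.00 dBi

30.00 dBi


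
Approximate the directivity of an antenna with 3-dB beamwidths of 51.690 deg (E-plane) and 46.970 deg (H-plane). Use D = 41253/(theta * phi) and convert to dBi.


D_linear = 41253 / (51.690 * 46.970) = 16.99137
D_dBi = 10 * log10(16.99137) = 12.30 dBi

12.30 dBi


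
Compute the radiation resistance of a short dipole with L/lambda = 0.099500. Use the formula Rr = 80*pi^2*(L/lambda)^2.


Rr = 80 * pi^2 * (0.099500)^2 = 80 * 9.869604 * 9.900250e-03 = 7.817 ohm

7.817 ohm


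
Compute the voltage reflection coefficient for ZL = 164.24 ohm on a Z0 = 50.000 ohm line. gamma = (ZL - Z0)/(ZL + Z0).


gamma = (164.24 - 50.000) / (164.24 + 50.000) = 0.5332

0.5332


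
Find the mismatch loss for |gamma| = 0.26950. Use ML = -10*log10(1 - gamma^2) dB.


ML = -10 * log10(1 - 0.26950^2) = -10 * log10(0.92736975) = 0.3275 dB

0.3275 dB


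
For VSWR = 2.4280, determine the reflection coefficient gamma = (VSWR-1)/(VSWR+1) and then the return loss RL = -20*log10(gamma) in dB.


gamma = (2.4280 - 1) / (2.4280 + 1) = 0.4165694
RL = -20 * log10(0.4165694) = 7.606 dB

7.606 dB


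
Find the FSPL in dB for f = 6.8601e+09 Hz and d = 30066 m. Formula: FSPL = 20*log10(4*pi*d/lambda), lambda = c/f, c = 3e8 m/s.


lambda = c / f = 3.0000e+08 / 6.8601e+09 = 0.04373114 m
FSPL = 20 * log10(4*pi*30066/0.04373114) = 138.7 dB

138.7 dB


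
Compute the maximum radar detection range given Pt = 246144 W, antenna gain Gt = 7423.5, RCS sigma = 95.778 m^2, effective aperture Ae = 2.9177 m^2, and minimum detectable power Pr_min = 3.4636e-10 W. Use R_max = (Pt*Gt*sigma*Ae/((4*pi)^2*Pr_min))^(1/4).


R^4 = 246144*7423.5*95.778*2.9177 / ((4*pi)^2 * 3.4636e-10) = 9.335915e+18
R_max = 9.335915e+18^0.25 = 55276 m

55276 m


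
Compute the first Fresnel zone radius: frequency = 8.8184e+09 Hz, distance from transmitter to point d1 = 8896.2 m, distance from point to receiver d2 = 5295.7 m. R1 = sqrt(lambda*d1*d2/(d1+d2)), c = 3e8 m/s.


lambda = c / f = 3.0000e+08 / 8.8184e+09 = 0.03401978 m
R1 = sqrt(0.03401978 * 8896.2 * 5295.7 / (8896.2 + 5295.7)) = 10.63 m

10.63 m


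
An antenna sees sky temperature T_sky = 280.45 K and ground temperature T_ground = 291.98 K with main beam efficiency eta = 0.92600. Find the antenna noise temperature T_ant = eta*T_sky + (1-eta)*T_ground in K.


T_ant = 0.92600 * 280.45 + (1 - 0.92600) * 291.98 = 281.3 K

281.3 K


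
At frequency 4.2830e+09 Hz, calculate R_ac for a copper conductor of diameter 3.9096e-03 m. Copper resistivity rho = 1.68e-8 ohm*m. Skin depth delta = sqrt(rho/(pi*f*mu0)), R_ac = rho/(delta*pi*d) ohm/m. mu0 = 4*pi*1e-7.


delta = sqrt(1.68e-8 / (pi * 4.2830e+09 * 4*pi*1e-7)) = 9.967833e-07 m
R_ac = 1.68e-8 / (9.967833e-07 * pi * 3.9096e-03) = 1.372 ohm/m

1.372 ohm/m


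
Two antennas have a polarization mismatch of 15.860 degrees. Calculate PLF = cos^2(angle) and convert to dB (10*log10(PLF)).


PLF_linear = cos^2(15.860 deg) = 0.9253138
PLF_dB = 10 * log10(0.9253138) = -0.3371 dB

-0.3371 dB


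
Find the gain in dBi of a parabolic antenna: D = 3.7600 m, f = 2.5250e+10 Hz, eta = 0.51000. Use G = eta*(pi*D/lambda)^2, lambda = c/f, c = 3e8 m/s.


lambda = c / f = 3.0000e+08 / 2.5250e+10 = 0.01188119 m
G_linear = 0.51000 * (pi * 3.7600 / 0.01188119)^2 = 504110.5
G_dBi = 10 * log10(504110.5) = 57.03 dBi

57.03 dBi


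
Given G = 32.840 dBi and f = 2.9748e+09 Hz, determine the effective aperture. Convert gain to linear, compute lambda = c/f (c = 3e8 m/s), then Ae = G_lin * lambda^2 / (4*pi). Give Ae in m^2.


lambda = c / f = 3.0000e+08 / 2.9748e+09 = 0.1008471 m
G_linear = 10^(32.840/10) = 1923.092
Ae = G_linear * lambda^2 / (4*pi) = 1923.092 * 0.1008471^2 / (4*pi) = 1.556 m^2

1.556 m^2


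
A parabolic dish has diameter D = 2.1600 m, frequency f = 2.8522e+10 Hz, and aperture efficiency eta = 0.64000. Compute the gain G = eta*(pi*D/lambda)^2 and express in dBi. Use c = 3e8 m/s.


lambda = c / f = 3.0000e+08 / 2.8522e+10 = 0.01051820 m
G_linear = 0.64000 * (pi * 2.1600 / 0.01051820)^2 = 266381.7
G_dBi = 10 * log10(266381.7) = 54.26 dBi

54.26 dBi


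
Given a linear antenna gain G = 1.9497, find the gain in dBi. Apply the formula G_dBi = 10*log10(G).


G_dBi = 10 * log10(1.9497) = 2.900 dBi

2.900 dBi


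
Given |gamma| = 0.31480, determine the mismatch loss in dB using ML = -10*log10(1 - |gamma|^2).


ML = -10 * log10(1 - 0.31480^2) = -10 * log10(0.90090096) = 0.4532 dB

0.4532 dB


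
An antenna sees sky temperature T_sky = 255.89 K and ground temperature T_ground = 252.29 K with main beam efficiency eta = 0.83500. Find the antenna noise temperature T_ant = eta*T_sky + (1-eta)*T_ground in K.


T_ant = 0.83500 * 255.89 + (1 - 0.83500) * 252.29 = 255.3 K

255.3 K


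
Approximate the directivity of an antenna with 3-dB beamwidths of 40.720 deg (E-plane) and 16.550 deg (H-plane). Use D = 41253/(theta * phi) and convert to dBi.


D_linear = 41253 / (40.720 * 16.550) = 61.21386
D_dBi = 10 * log10(61.21386) = 17.87 dBi

17.87 dBi


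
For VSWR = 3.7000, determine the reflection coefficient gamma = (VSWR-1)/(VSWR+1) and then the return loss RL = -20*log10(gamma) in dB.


gamma = (3.7000 - 1) / (3.7000 + 1) = 0.5744681
RL = -20 * log10(0.5744681) = 4.815 dB

4.815 dB


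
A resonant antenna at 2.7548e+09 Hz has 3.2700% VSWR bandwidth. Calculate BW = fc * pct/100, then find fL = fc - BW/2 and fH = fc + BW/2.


BW = 2.7548e+09 * 3.2700/100 = 9.008196e+07 Hz
fL = 2.7548e+09 - 9.008196e+07/2 = 2.710e+09 Hz
fH = 2.7548e+09 + 9.008196e+07/2 = 2.800e+09 Hz

BW=9.008e+07 Hz, fL=2.710e+09 Hz, fH=2.800e+09 Hz


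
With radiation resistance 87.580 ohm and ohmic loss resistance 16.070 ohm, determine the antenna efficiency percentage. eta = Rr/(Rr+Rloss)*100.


eta = 87.580 / (87.580 + 16.070) * 100 = 84.50%

84.50%


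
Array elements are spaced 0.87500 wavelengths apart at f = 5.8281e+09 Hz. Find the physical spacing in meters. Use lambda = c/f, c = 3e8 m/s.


lambda = c / f = 3.0000e+08 / 5.8281e+09 = 0.05147475 m
d = 0.87500 * 0.05147475 = 0.04504 m

0.04504 m


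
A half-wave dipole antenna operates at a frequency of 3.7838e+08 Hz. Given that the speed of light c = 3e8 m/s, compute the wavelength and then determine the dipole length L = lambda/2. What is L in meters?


lambda = c / f = 3.0000e+08 / 3.7838e+08 = 0.7928537 m
L = lambda / 2 = 0.7928537 / 2 = 0.3964 m

0.3964 m


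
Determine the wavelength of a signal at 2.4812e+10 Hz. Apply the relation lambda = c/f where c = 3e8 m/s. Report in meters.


lambda = c / f = 3.0000e+08 / 2.4812e+10 = 0.01209 m

0.01209 m


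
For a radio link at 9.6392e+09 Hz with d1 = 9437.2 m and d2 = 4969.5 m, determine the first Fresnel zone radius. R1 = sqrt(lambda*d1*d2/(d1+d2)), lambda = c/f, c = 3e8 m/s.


lambda = c / f = 3.0000e+08 / 9.6392e+09 = 0.03112291 m
R1 = sqrt(0.03112291 * 9437.2 * 4969.5 / (9437.2 + 4969.5)) = 10.07 m

10.07 m


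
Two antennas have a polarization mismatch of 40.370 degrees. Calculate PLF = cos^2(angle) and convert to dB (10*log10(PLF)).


PLF_linear = cos^2(40.370 deg) = 0.5804574
PLF_dB = 10 * log10(0.5804574) = -2.362 dB

-2.362 dB


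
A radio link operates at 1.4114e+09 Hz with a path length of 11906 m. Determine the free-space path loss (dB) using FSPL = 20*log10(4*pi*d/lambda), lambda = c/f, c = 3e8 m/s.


lambda = c / f = 3.0000e+08 / 1.4114e+09 = 0.2125549 m
FSPL = 20 * log10(4*pi*11906/0.2125549) = 117.0 dB

117.0 dB


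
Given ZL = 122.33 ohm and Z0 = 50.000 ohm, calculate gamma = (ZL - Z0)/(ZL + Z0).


gamma = (122.33 - 50.000) / (122.33 + 50.000) = 0.4197

0.4197


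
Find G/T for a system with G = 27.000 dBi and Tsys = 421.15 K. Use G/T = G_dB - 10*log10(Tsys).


G/T = 27.000 - 10*log10(421.15) = 27.000 - 26.24437 = 0.7556 dB/K

0.7556 dB/K


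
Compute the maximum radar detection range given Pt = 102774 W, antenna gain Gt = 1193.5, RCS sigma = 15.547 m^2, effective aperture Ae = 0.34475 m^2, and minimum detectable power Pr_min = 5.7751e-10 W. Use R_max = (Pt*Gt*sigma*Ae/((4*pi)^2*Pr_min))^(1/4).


R^4 = 102774*1193.5*15.547*0.34475 / ((4*pi)^2 * 5.7751e-10) = 7.209038e+15
R_max = 7.209038e+15^0.25 = 9214 m

9214 m


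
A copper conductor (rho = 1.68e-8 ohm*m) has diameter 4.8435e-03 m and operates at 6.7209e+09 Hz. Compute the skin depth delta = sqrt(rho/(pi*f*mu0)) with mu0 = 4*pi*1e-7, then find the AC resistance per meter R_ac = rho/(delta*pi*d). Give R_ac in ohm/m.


delta = sqrt(1.68e-8 / (pi * 6.7209e+09 * 4*pi*1e-7)) = 7.957214e-07 m
R_ac = 1.68e-8 / (7.957214e-07 * pi * 4.8435e-03) = 1.388 ohm/m

1.388 ohm/m


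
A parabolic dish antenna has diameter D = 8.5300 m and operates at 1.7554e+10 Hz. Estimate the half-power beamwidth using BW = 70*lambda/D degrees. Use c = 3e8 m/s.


lambda = c / f = 3.0000e+08 / 1.7554e+10 = 0.01709012 m
BW = 70 * 0.01709012 / 8.5300 = 0.1402 deg

0.1402 deg


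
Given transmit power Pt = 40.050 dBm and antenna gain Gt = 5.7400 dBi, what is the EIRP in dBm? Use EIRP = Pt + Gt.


EIRP = Pt + Gt = 40.050 + 5.7400 = 45.79 dBm

45.79 dBm


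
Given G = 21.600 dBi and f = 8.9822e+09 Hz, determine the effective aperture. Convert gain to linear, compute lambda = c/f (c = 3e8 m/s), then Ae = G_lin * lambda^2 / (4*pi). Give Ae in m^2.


lambda = c / f = 3.0000e+08 / 8.9822e+09 = 0.03339939 m
G_linear = 10^(21.600/10) = 144.5440
Ae = G_linear * lambda^2 / (4*pi) = 144.5440 * 0.03339939^2 / (4*pi) = 0.01283 m^2

0.01283 m^2


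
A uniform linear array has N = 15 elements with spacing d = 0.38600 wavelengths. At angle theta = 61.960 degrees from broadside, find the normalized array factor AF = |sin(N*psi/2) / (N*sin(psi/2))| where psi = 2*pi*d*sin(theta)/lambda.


psi = 2*pi*0.38600*sin(61.960 deg) = 2.140626 rad
AF = |sin(15*2.140626/2) / (15*sin(2.140626/2))| = 0.02582

0.02582


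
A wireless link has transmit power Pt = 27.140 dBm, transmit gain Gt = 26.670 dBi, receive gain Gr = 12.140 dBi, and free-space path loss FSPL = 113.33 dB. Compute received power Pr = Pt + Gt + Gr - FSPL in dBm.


Pr = 27.140 + 26.670 + 12.140 - 113.33 = -47.38 dBm

-47.38 dBm


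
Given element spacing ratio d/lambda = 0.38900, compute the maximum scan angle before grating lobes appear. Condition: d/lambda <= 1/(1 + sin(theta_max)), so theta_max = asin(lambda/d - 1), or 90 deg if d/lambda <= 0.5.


lambda/d - 1 = 1/0.38900 - 1 = 1.570694 >= 1
d/lambda <= 0.5, so the array can scan to endfire without grating lobes: theta_max = 90 deg

90 deg


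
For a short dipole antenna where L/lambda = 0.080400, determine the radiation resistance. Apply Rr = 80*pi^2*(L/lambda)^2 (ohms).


Rr = 80 * pi^2 * (0.080400)^2 = 80 * 9.869604 * 6.464160e-03 = 5.104 ohm

5.104 ohm


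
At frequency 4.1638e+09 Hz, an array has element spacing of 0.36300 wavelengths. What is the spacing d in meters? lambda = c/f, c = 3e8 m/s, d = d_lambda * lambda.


lambda = c / f = 3.0000e+08 / 4.1638e+09 = 0.07204957 m
d = 0.36300 * 0.07204957 = 0.02615 m

0.02615 m


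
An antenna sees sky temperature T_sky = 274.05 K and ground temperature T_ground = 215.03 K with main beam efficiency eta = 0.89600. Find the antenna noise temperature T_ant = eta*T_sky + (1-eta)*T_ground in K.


T_ant = 0.89600 * 274.05 + (1 - 0.89600) * 215.03 = 267.9 K

267.9 K


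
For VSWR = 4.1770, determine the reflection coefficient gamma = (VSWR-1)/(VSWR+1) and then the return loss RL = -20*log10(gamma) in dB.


gamma = (4.1770 - 1) / (4.1770 + 1) = 0.6136759
RL = -20 * log10(0.6136759) = 4.241 dB

4.241 dB


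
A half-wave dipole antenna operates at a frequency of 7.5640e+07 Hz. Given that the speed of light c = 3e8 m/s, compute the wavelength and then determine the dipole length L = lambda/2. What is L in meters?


lambda = c / f = 3.0000e+08 / 7.5640e+07 = 3.966155 m
L = lambda / 2 = 3.966155 / 2 = 1.983 m

1.983 m


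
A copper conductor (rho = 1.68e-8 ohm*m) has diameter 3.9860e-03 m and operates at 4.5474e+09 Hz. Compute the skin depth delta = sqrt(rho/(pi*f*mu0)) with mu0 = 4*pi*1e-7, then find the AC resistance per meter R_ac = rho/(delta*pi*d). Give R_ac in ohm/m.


delta = sqrt(1.68e-8 / (pi * 4.5474e+09 * 4*pi*1e-7)) = 9.673713e-07 m
R_ac = 1.68e-8 / (9.673713e-07 * pi * 3.9860e-03) = 1.387 ohm/m

1.387 ohm/m


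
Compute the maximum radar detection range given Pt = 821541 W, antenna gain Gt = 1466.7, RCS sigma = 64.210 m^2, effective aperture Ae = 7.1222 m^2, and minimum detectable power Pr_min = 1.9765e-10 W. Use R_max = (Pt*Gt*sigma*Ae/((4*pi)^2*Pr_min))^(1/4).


R^4 = 821541*1466.7*64.210*7.1222 / ((4*pi)^2 * 1.9765e-10) = 1.765513e+19
R_max = 1.765513e+19^0.25 = 64821 m

64821 m


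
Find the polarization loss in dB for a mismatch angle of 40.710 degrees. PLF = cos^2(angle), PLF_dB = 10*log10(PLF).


PLF_linear = cos^2(40.710 deg) = 0.5745951
PLF_dB = 10 * log10(0.5745951) = -2.406 dB

-2.406 dB


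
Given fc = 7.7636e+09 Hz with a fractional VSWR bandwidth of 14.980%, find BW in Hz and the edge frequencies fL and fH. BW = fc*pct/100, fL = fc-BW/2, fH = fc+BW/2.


BW = 7.7636e+09 * 14.980/100 = 1.162987e+09 Hz
fL = 7.7636e+09 - 1.162987e+09/2 = 7.182e+09 Hz
fH = 7.7636e+09 + 1.162987e+09/2 = 8.345e+09 Hz

BW=1.163e+09 Hz, fL=7.182e+09 Hz, fH=8.345e+09 Hz


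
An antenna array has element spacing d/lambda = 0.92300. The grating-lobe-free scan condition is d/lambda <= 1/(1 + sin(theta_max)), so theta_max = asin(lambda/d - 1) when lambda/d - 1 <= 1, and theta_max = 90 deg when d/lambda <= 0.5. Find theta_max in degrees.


lambda/d - 1 = 1/0.92300 - 1 = 0.08342362
theta_max = asin(0.08342362) = 4.785 deg

4.785 deg


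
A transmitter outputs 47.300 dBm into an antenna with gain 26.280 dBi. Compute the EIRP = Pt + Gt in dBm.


EIRP = Pt + Gt = 47.300 + 26.280 = 73.58 dBm

73.58 dBm


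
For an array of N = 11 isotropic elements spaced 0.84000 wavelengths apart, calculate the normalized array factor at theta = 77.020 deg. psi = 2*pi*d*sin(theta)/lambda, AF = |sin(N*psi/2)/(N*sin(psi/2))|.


psi = 2*pi*0.84000*sin(77.020 deg) = 5.143018 rad
AF = |sin(11*5.143018/2) / (11*sin(5.143018/2))| = 2.066e-03

2.066e-03


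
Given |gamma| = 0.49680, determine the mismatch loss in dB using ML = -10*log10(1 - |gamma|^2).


ML = -10 * log10(1 - 0.49680^2) = -10 * log10(0.75318976) = 1.231 dB

1.231 dB


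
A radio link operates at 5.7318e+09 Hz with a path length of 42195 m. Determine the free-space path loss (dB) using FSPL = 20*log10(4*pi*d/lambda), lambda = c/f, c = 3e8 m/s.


lambda = c / f = 3.0000e+08 / 5.7318e+09 = 0.05233958 m
FSPL = 20 * log10(4*pi*42195/0.05233958) = 140.1 dB

140.1 dB


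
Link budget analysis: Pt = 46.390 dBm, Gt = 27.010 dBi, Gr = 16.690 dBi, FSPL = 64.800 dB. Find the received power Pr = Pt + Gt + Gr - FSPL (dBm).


Pr = 46.390 + 27.010 + 16.690 - 64.800 = 25.29 dBm

25.29 dBm


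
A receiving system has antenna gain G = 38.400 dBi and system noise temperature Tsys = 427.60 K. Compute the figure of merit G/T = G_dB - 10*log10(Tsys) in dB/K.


G/T = 38.400 - 10*log10(427.60) = 38.400 - 26.31038 = 12.09 dB/K

12.09 dB/K


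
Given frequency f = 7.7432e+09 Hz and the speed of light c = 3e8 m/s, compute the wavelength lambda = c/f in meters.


lambda = c / f = 3.0000e+08 / 7.7432e+09 = 0.03874 m

0.03874 m


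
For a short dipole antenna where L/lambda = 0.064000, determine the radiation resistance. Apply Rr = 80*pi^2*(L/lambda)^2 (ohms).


Rr = 80 * pi^2 * (0.064000)^2 = 80 * 9.869604 * 4.096000e-03 = 3.234 ohm

3.234 ohm


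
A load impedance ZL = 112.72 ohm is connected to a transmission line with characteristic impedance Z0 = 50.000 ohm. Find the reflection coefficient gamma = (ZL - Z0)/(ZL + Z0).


gamma = (112.72 - 50.000) / (112.72 + 50.000) = 0.3854

0.3854


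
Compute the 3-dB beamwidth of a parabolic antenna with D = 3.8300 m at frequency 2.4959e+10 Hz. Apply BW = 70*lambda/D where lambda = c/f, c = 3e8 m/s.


lambda = c / f = 3.0000e+08 / 2.4959e+10 = 0.01201971 m
BW = 70 * 0.01201971 / 3.8300 = 0.2197 deg

0.2197 deg


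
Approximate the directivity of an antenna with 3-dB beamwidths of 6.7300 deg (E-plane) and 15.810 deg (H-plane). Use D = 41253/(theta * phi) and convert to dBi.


D_linear = 41253 / (6.7300 * 15.810) = 387.7114
D_dBi = 10 * log10(387.7114) = 25.89 dBi

25.89 dBi


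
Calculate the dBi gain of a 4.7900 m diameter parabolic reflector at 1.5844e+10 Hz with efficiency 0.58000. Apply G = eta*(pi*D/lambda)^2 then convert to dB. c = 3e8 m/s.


lambda = c / f = 3.0000e+08 / 1.5844e+10 = 0.01893461 m
G_linear = 0.58000 * (pi * 4.7900 / 0.01893461)^2 = 366341.4
G_dBi = 10 * log10(366341.4) = 55.64 dBi

55.64 dBi


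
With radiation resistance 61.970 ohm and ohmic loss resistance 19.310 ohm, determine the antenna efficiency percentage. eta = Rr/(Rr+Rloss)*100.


eta = 61.970 / (61.970 + 19.310) * 100 = 76.24%

76.24%


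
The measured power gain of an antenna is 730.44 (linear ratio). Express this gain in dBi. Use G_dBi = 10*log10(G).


G_dBi = 10 * log10(730.44) = 28.64 dBi

28.64 dBi


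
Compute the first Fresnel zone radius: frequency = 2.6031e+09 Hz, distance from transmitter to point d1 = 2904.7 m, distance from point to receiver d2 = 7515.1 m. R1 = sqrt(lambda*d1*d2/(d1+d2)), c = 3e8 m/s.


lambda = c / f = 3.0000e+08 / 2.6031e+09 = 0.1152472 m
R1 = sqrt(0.1152472 * 2904.7 * 7515.1 / (2904.7 + 7515.1)) = 15.54 m

15.54 m


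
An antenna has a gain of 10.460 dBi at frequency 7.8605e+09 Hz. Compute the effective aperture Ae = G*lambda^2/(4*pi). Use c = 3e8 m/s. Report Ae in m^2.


lambda = c / f = 3.0000e+08 / 7.8605e+09 = 0.03816551 m
G_linear = 10^(10.460/10) = 11.11732
Ae = G_linear * lambda^2 / (4*pi) = 11.11732 * 0.03816551^2 / (4*pi) = 1.289e-03 m^2

1.289e-03 m^2


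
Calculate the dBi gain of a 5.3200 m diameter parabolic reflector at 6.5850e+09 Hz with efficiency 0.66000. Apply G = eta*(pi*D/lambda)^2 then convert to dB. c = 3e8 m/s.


lambda = c / f = 3.0000e+08 / 6.5850e+09 = 0.04555809 m
G_linear = 0.66000 * (pi * 5.3200 / 0.04555809)^2 = 88825.15
G_dBi = 10 * log10(88825.15) = 49.49 dBi

49.49 dBi


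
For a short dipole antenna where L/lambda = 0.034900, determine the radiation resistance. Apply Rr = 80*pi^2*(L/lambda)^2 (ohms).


Rr = 80 * pi^2 * (0.034900)^2 = 80 * 9.869604 * 1.218010e-03 = 0.9617 ohm

0.9617 ohm


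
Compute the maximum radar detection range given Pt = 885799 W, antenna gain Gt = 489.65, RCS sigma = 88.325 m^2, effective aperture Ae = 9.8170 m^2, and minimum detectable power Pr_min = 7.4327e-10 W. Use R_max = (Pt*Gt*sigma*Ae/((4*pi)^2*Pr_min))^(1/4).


R^4 = 885799*489.65*88.325*9.8170 / ((4*pi)^2 * 7.4327e-10) = 3.204181e+18
R_max = 3.204181e+18^0.25 = 42309 m

42309 m


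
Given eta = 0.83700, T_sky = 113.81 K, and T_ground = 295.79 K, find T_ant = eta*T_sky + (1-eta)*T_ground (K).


T_ant = 0.83700 * 113.81 + (1 - 0.83700) * 295.79 = 143.5 K

143.5 K


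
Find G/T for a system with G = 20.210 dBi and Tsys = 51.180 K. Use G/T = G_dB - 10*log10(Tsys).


G/T = 20.210 - 10*log10(51.180) = 20.210 - 17.09100 = 3.119 dB/K

3.119 dB/K


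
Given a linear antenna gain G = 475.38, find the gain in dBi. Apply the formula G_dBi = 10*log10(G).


G_dBi = 10 * log10(475.38) = 26.77 dBi

26.77 dBi


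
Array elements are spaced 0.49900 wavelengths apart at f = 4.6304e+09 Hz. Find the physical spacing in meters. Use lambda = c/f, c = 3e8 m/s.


lambda = c / f = 3.0000e+08 / 4.6304e+09 = 0.06478922 m
d = 0.49900 * 0.06478922 = 0.03233 m

0.03233 m


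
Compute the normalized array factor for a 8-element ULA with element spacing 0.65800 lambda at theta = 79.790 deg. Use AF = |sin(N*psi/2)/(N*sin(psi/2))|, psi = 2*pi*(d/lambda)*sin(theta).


psi = 2*pi*0.65800*sin(79.790 deg) = 4.068867 rad
AF = |sin(8*4.068867/2) / (8*sin(4.068867/2))| = 0.07512

0.07512


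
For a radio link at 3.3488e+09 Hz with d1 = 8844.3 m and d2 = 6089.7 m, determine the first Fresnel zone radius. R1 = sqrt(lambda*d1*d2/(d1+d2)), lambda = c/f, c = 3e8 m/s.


lambda = c / f = 3.0000e+08 / 3.3488e+09 = 0.08958433 m
R1 = sqrt(0.08958433 * 8844.3 * 6089.7 / (8844.3 + 6089.7)) = 17.97 m

17.97 m


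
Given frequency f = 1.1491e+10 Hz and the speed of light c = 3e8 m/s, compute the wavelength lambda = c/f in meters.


lambda = c / f = 3.0000e+08 / 1.1491e+10 = 0.02611 m

0.02611 m


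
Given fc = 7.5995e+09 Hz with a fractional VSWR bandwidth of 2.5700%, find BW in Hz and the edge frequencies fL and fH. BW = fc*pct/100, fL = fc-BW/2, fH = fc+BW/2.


BW = 7.5995e+09 * 2.5700/100 = 1.953072e+08 Hz
fL = 7.5995e+09 - 1.953072e+08/2 = 7.502e+09 Hz
fH = 7.5995e+09 + 1.953072e+08/2 = 7.697e+09 Hz

BW=1.953e+08 Hz, fL=7.502e+09 Hz, fH=7.697e+09 Hz


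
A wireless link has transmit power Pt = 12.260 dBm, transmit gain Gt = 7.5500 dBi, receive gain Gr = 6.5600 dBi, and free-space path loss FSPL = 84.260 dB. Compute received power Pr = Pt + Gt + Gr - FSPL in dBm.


Pr = 12.260 + 7.5500 + 6.5600 - 84.260 = -57.89 dBm

-57.89 dBm


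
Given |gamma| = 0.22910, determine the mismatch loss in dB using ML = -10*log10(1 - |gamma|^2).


ML = -10 * log10(1 - 0.22910^2) = -10 * log10(0.94751319) = 0.2341 dB

0.2341 dB


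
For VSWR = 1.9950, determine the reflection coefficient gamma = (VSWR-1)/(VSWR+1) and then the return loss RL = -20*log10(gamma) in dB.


gamma = (1.9950 - 1) / (1.9950 + 1) = 0.3322204
RL = -20 * log10(0.3322204) = 9.571 dB

9.571 dB


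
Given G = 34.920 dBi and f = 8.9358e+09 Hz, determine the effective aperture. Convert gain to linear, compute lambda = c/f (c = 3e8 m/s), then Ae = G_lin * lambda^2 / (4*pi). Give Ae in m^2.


lambda = c / f = 3.0000e+08 / 8.9358e+09 = 0.03357282 m
G_linear = 10^(34.920/10) = 3104.560
Ae = G_linear * lambda^2 / (4*pi) = 3104.560 * 0.03357282^2 / (4*pi) = 0.2785 m^2

0.2785 m^2


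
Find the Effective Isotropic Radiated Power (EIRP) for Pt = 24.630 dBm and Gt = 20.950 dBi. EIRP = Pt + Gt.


EIRP = Pt + Gt = 24.630 + 20.950 = 45.58 dBm

45.58 dBm


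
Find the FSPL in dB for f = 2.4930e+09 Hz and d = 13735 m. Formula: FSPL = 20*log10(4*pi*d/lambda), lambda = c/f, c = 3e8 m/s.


lambda = c / f = 3.0000e+08 / 2.4930e+09 = 0.1203369 m
FSPL = 20 * log10(4*pi*13735/0.1203369) = 123.1 dB

123.1 dB


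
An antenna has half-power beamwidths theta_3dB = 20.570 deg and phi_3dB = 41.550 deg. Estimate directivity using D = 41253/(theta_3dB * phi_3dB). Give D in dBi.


D_linear = 41253 / (20.570 * 41.550) = 48.26699
D_dBi = 10 * log10(48.26699) = 16.84 dBi

16.84 dBi


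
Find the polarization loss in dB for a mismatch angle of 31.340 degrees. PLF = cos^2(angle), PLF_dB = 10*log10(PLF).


PLF_linear = cos^2(31.340 deg) = 0.7294799
PLF_dB = 10 * log10(0.7294799) = -1.370 dB

-1.370 dB


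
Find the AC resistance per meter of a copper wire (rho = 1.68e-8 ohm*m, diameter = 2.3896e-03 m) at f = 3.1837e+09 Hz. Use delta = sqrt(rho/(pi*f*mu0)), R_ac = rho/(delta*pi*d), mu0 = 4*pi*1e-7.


delta = sqrt(1.68e-8 / (pi * 3.1837e+09 * 4*pi*1e-7)) = 1.156135e-06 m
R_ac = 1.68e-8 / (1.156135e-06 * pi * 2.3896e-03) = 1.936 ohm/m

1.936 ohm/m


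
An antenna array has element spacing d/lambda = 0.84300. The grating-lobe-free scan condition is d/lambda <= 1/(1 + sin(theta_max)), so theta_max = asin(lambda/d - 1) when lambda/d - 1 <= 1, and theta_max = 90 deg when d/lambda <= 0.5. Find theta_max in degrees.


lambda/d - 1 = 1/0.84300 - 1 = 0.1862396
theta_max = asin(0.1862396) = 10.73 deg

10.73 deg


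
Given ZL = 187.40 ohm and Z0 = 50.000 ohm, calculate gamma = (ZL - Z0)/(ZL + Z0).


gamma = (187.40 - 50.000) / (187.40 + 50.000) = 0.5788

0.5788


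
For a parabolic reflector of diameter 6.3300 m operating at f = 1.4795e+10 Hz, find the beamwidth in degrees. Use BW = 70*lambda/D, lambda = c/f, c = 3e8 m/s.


lambda = c / f = 3.0000e+08 / 1.4795e+10 = 0.02027712 m
BW = 70 * 0.02027712 / 6.3300 = 0.2242 deg

0.2242 deg


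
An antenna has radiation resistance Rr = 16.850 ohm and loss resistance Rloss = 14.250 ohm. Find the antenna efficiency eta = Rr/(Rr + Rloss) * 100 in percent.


eta = 16.850 / (16.850 + 14.250) * 100 = 54.18%

54.18%


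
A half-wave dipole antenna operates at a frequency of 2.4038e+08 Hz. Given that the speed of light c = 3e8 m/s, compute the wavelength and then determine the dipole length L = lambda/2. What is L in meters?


lambda = c / f = 3.0000e+08 / 2.4038e+08 = 1.248024 m
L = lambda / 2 = 1.248024 / 2 = 0.6240 m

0.6240 m


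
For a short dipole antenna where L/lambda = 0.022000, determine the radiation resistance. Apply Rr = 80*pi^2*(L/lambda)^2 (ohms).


Rr = 80 * pi^2 * (0.022000)^2 = 80 * 9.869604 * 4.840000e-04 = 0.3822 ohm

0.3822 ohm


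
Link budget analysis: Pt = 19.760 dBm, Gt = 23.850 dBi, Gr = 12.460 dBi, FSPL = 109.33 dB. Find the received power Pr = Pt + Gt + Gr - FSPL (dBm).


Pr = 19.760 + 23.850 + 12.460 - 109.33 = -53.26 dBm

-53.26 dBm


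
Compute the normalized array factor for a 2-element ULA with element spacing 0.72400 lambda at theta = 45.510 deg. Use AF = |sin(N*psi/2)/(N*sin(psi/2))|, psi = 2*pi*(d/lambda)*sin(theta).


psi = 2*pi*0.72400*sin(45.510 deg) = 3.245151 rad
AF = |sin(2*3.245151/2) / (2*sin(3.245151/2))| = 0.05176

0.05176


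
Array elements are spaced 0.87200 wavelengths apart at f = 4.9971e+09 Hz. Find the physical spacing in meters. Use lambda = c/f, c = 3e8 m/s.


lambda = c / f = 3.0000e+08 / 4.9971e+09 = 0.06003482 m
d = 0.87200 * 0.06003482 = 0.05235 m

0.05235 m


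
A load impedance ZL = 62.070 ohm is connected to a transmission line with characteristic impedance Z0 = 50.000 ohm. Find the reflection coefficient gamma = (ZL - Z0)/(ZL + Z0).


gamma = (62.070 - 50.000) / (62.070 + 50.000) = 0.1077

0.1077


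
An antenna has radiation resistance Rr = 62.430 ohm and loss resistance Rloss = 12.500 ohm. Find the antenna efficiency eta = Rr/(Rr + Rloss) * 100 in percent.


eta = 62.430 / (62.430 + 12.500) * 100 = 83.32%

83.32%


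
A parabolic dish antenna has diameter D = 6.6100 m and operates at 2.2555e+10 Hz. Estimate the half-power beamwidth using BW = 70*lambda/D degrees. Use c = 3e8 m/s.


lambda = c / f = 3.0000e+08 / 2.2555e+10 = 0.01330082 m
BW = 70 * 0.01330082 / 6.6100 = 0.1409 deg

0.1409 deg


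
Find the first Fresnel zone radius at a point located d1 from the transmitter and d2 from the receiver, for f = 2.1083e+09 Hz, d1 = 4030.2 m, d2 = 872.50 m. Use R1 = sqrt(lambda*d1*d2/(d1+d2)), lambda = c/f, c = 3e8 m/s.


lambda = c / f = 3.0000e+08 / 2.1083e+09 = 0.1422947 m
R1 = sqrt(0.1422947 * 4030.2 * 872.50 / (4030.2 + 872.50)) = 10.10 m

10.10 m


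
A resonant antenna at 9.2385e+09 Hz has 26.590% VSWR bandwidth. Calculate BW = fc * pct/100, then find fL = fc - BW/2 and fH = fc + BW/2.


BW = 9.2385e+09 * 26.590/100 = 2.456517e+09 Hz
fL = 9.2385e+09 - 2.456517e+09/2 = 8.010e+09 Hz
fH = 9.2385e+09 + 2.456517e+09/2 = 1.047e+10 Hz

BW=2.457e+09 Hz, fL=8.010e+09 Hz, fH=1.047e+10 Hz


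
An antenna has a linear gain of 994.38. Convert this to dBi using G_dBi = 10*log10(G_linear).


G_dBi = 10 * log10(994.38) = 29.98 dBi

29.98 dBi


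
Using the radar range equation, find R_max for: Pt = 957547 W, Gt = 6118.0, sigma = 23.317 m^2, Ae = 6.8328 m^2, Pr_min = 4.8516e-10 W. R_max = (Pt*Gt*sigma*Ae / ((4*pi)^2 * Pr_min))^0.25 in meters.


R^4 = 957547*6118.0*23.317*6.8328 / ((4*pi)^2 * 4.8516e-10) = 1.218249e+19
R_max = 1.218249e+19^0.25 = 59079 m

59079 m


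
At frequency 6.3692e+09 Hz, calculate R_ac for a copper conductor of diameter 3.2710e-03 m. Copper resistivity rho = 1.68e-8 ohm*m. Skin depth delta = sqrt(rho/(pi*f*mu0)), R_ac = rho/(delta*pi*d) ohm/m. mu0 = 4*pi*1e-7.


delta = sqrt(1.68e-8 / (pi * 6.3692e+09 * 4*pi*1e-7)) = 8.173957e-07 m
R_ac = 1.68e-8 / (8.173957e-07 * pi * 3.2710e-03) = 2.000 ohm/m

2.000 ohm/m


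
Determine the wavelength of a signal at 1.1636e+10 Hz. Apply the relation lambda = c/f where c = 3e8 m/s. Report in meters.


lambda = c / f = 3.0000e+08 / 1.1636e+10 = 0.02578 m

0.02578 m


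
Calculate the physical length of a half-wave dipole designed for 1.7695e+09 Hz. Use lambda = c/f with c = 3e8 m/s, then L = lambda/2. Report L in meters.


lambda = c / f = 3.0000e+08 / 1.7695e+09 = 0.1695394 m
L = lambda / 2 = 0.1695394 / 2 = 0.08477 m

0.08477 m


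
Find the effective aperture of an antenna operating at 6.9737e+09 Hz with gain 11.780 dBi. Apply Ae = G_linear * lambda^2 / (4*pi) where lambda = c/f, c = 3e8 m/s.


lambda = c / f = 3.0000e+08 / 6.9737e+09 = 0.04301877 m
G_linear = 10^(11.780/10) = 15.06607
Ae = G_linear * lambda^2 / (4*pi) = 15.06607 * 0.04301877^2 / (4*pi) = 2.219e-03 m^2

2.219e-03 m^2


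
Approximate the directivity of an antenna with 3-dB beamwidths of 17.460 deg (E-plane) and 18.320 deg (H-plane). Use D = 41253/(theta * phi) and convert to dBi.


D_linear = 41253 / (17.460 * 18.320) = 128.9691
D_dBi = 10 * log10(128.9691) = 21.10 dBi

21.10 dBi


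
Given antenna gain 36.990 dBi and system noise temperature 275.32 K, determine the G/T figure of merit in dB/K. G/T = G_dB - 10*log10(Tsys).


G/T = 36.990 - 10*log10(275.32) = 36.990 - 24.39838 = 12.59 dB/K

12.59 dB/K


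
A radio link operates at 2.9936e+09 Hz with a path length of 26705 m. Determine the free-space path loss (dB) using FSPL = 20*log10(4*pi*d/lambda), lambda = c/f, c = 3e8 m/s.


lambda = c / f = 3.0000e+08 / 2.9936e+09 = 0.1002138 m
FSPL = 20 * log10(4*pi*26705/0.1002138) = 130.5 dB

130.5 dB


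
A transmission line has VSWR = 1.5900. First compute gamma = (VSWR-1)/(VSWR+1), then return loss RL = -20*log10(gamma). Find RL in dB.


gamma = (1.5900 - 1) / (1.5900 + 1) = 0.2277992
RL = -20 * log10(0.2277992) = 12.85 dB

12.85 dB


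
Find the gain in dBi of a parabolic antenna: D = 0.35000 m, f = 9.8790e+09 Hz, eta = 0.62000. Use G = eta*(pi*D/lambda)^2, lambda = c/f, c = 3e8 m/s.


lambda = c / f = 3.0000e+08 / 9.8790e+09 = 0.03036745 m
G_linear = 0.62000 * (pi * 0.35000 / 0.03036745)^2 = 812.8509
G_dBi = 10 * log10(812.8509) = 29.10 dBi

29.10 dBi


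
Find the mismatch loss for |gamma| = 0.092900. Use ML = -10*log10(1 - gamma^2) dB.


ML = -10 * log10(1 - 0.092900^2) = -10 * log10(0.99136959) = 0.03764 dB

0.03764 dB


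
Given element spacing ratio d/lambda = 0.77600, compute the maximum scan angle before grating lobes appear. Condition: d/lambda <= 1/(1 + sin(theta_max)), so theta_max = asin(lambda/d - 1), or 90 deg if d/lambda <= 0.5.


lambda/d - 1 = 1/0.77600 - 1 = 0.2886598
theta_max = asin(0.2886598) = 16.78 deg

16.78 deg


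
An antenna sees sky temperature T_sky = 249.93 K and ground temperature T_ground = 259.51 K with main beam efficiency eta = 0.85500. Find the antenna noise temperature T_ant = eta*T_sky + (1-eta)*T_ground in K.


T_ant = 0.85500 * 249.93 + (1 - 0.85500) * 259.51 = 251.3 K

251.3 K


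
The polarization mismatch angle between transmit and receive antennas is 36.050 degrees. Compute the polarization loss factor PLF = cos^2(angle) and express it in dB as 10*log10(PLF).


PLF_linear = cos^2(36.050 deg) = 0.6536783
PLF_dB = 10 * log10(0.6536783) = -1.846 dB

-1.846 dB


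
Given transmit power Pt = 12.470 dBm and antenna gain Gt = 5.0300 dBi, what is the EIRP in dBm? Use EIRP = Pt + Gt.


EIRP = Pt + Gt = 12.470 + 5.0300 = 17.50 dBm

17.50 dBm


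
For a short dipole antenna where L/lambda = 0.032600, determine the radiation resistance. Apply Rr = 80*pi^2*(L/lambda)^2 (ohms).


Rr = 80 * pi^2 * (0.032600)^2 = 80 * 9.869604 * 1.062760e-03 = 0.8391 ohm

0.8391 ohm


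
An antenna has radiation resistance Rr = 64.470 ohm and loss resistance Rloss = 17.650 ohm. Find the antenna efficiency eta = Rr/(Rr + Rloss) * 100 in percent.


eta = 64.470 / (64.470 + 17.650) * 100 = 78.51%

78.51%


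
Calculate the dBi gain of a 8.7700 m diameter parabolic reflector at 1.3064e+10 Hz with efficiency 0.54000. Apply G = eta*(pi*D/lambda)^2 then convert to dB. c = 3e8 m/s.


lambda = c / f = 3.0000e+08 / 1.3064e+10 = 0.02296387 m
G_linear = 0.54000 * (pi * 8.7700 / 0.02296387)^2 = 777324.8
G_dBi = 10 * log10(777324.8) = 58.91 dBi

58.91 dBi


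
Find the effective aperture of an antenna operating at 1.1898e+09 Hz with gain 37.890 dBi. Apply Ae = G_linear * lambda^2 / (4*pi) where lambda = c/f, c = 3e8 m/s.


lambda = c / f = 3.0000e+08 / 1.1898e+09 = 0.2521432 m
G_linear = 10^(37.890/10) = 6151.769
Ae = G_linear * lambda^2 / (4*pi) = 6151.769 * 0.2521432^2 / (4*pi) = 31.12 m^2

31.12 m^2


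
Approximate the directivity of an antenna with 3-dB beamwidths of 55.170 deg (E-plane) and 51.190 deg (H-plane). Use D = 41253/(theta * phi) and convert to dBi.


D_linear = 41253 / (55.170 * 51.190) = 14.60722
D_dBi = 10 * log10(14.60722) = 11.65 dBi

11.65 dBi


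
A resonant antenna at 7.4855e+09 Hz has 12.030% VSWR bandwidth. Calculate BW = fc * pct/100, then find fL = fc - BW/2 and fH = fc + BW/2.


BW = 7.4855e+09 * 12.030/100 = 9.005056e+08 Hz
fL = 7.4855e+09 - 9.005056e+08/2 = 7.035e+09 Hz
fH = 7.4855e+09 + 9.005056e+08/2 = 7.936e+09 Hz

BW=9.005e+08 Hz, fL=7.035e+09 Hz, fH=7.936e+09 Hz


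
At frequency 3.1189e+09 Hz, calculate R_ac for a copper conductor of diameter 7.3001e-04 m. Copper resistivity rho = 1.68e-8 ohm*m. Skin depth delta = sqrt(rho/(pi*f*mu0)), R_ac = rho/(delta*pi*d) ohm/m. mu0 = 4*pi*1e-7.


delta = sqrt(1.68e-8 / (pi * 3.1189e+09 * 4*pi*1e-7)) = 1.168084e-06 m
R_ac = 1.68e-8 / (1.168084e-06 * pi * 7.3001e-04) = 6.271 ohm/m

6.271 ohm/m


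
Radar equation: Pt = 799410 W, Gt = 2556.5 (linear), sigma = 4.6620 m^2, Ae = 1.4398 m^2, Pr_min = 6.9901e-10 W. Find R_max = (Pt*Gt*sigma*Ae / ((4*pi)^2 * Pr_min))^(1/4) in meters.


R^4 = 799410*2556.5*4.6620*1.4398 / ((4*pi)^2 * 6.9901e-10) = 1.242758e+17
R_max = 1.242758e+17^0.25 = 18776 m

18776 m


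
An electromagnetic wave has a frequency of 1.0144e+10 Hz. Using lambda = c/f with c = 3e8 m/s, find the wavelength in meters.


lambda = c / f = 3.0000e+08 / 1.0144e+10 = 0.02957 m

0.02957 m


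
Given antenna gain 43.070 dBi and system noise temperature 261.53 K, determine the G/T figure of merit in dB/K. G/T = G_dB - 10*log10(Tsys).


G/T = 43.070 - 10*log10(261.53) = 43.070 - 24.17522 = 18.89 dB/K

18.89 dB/K


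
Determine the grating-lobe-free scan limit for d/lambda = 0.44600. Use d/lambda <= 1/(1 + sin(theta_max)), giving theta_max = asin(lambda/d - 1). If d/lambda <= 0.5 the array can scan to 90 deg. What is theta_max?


lambda/d - 1 = 1/0.44600 - 1 = 1.242152 >= 1
d/lambda <= 0.5, so the array can scan to endfire without grating lobes: theta_max = 90 deg

90 deg


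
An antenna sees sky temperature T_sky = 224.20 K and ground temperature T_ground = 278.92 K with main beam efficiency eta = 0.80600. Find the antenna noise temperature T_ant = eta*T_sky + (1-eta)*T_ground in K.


T_ant = 0.80600 * 224.20 + (1 - 0.80600) * 278.92 = 234.8 K

234.8 K


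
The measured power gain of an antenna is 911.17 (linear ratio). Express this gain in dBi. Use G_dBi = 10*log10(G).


G_dBi = 10 * log10(911.17) = 29.60 dBi

29.60 dBi


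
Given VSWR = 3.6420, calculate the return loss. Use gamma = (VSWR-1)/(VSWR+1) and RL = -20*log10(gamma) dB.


gamma = (3.6420 - 1) / (3.6420 + 1) = 0.5691512
RL = -20 * log10(0.5691512) = 4.895 dB

4.895 dB


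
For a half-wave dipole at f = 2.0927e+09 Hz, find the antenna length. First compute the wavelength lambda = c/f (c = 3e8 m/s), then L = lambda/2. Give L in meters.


lambda = c / f = 3.0000e+08 / 2.0927e+09 = 0.1433555 m
L = lambda / 2 = 0.1433555 / 2 = 0.07168 m

0.07168 m


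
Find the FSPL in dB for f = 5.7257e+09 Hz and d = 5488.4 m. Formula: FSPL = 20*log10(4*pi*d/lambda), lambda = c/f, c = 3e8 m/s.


lambda = c / f = 3.0000e+08 / 5.7257e+09 = 0.05239534 m
FSPL = 20 * log10(4*pi*5488.4/0.05239534) = 122.4 dB

122.4 dB


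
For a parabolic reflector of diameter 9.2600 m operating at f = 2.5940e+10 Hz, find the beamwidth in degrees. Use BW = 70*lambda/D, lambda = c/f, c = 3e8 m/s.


lambda = c / f = 3.0000e+08 / 2.5940e+10 = 0.01156515 m
BW = 70 * 0.01156515 / 9.2600 = 0.08743 deg

0.08743 deg


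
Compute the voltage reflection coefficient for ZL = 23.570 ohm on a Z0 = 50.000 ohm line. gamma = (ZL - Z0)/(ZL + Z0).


gamma = (23.570 - 50.000) / (23.570 + 50.000) = -0.3592

-0.3592


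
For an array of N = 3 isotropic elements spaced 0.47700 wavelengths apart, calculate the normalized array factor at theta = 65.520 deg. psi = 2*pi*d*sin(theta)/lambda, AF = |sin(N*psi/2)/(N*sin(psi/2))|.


psi = 2*pi*0.47700*sin(65.520 deg) = 2.727660 rad
AF = |sin(3*2.727660/2) / (3*sin(2.727660/2))| = 0.2770

0.2770


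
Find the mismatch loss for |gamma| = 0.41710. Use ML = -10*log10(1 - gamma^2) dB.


ML = -10 * log10(1 - 0.41710^2) = -10 * log10(0.82602759) = 0.8301 dB

0.8301 dB


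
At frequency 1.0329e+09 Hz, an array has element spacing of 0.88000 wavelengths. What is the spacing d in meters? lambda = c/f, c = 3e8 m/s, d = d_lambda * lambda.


lambda = c / f = 3.0000e+08 / 1.0329e+09 = 0.2904444 m
d = 0.88000 * 0.2904444 = 0.2556 m

0.2556 m


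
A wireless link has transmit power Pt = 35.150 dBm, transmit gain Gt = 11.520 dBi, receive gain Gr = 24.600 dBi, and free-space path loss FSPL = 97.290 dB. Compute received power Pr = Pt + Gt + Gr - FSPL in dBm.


Pr = 35.150 + 11.520 + 24.600 - 97.290 = -26.02 dBm

-26.02 dBm


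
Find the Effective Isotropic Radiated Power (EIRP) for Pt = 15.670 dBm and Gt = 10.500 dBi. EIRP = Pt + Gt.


EIRP = Pt + Gt = 15.670 + 10.500 = 26.17 dBm

26.17 dBm


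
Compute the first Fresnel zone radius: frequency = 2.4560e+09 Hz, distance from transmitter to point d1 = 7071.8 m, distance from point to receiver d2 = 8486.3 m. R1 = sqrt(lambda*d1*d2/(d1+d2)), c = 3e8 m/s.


lambda = c / f = 3.0000e+08 / 2.4560e+09 = 0.1221498 m
R1 = sqrt(0.1221498 * 7071.8 * 8486.3 / (7071.8 + 8486.3)) = 21.71 m

21.71 m
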